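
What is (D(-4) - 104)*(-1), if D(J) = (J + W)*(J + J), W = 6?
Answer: 120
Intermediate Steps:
D(J) = 2*J*(6 + J) (D(J) = (J + 6)*(J + J) = (6 + J)*(2*J) = 2*J*(6 + J))
(D(-4) - 104)*(-1) = (2*(-4)*(6 - 4) - 104)*(-1) = (2*(-4)*2 - 104)*(-1) = (-16 - 104)*(-1) = -120*(-1) = 120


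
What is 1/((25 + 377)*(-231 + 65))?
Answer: -1/66732 ≈ -1.4985e-5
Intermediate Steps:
1/((25 + 377)*(-231 + 65)) = 1/(402*(-166)) = 1/(-66732) = -1/66732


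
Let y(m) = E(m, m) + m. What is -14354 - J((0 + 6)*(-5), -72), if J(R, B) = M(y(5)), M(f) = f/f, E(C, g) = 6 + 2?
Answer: -14355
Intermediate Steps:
E(C, g) = 8
y(m) = 8 + m
M(f) = 1
J(R, B) = 1
-14354 - J((0 + 6)*(-5), -72) = -14354 - 1*1 = -14354 - 1 = -14355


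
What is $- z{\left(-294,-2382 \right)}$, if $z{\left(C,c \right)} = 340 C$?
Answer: $99960$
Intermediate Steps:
$- z{\left(-294,-2382 \right)} = - 340 \left(-294\right) = \left(-1\right) \left(-99960\right) = 99960$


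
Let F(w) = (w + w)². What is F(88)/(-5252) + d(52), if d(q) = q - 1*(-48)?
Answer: 123556/1313 ≈ 94.102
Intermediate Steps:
F(w) = 4*w² (F(w) = (2*w)² = 4*w²)
d(q) = 48 + q (d(q) = q + 48 = 48 + q)
F(88)/(-5252) + d(52) = (4*88²)/(-5252) + (48 + 52) = (4*7744)*(-1/5252) + 100 = 30976*(-1/5252) + 100 = -7744/1313 + 100 = 123556/1313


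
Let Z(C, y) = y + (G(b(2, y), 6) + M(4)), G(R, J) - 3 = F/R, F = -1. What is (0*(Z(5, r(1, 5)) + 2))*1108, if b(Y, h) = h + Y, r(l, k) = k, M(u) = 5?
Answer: 0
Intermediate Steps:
b(Y, h) = Y + h
G(R, J) = 3 - 1/R
Z(C, y) = 8 + y - 1/(2 + y) (Z(C, y) = y + ((3 - 1/(2 + y)) + 5) = y + (8 - 1/(2 + y)) = 8 + y - 1/(2 + y))
(0*(Z(5, r(1, 5)) + 2))*1108 = (0*((-1 + (2 + 5)*(8 + 5))/(2 + 5) + 2))*1108 = (0*((-1 + 7*13)/7 + 2))*1108 = (0*((-1 + 91)/7 + 2))*1108 = (0*((⅐)*90 + 2))*1108 = (0*(90/7 + 2))*1108 = (0*(104/7))*1108 = 0*1108 = 0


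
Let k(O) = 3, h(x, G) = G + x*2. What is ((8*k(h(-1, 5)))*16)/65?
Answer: 384/65 ≈ 5.9077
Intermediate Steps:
h(x, G) = G + 2*x
((8*k(h(-1, 5)))*16)/65 = ((8*3)*16)/65 = (24*16)*(1/65) = 384*(1/65) = 384/65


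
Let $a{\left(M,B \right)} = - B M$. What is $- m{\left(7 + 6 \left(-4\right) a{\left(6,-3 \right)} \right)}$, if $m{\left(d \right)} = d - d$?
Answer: $0$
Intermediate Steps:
$a{\left(M,B \right)} = - B M$
$m{\left(d \right)} = 0$
$- m{\left(7 + 6 \left(-4\right) a{\left(6,-3 \right)} \right)} = \left(-1\right) 0 = 0$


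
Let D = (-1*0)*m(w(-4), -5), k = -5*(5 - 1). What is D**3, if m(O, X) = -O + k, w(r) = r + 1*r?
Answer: 0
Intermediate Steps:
k = -20 (k = -5*4 = -20)
w(r) = 2*r (w(r) = r + r = 2*r)
m(O, X) = -20 - O (m(O, X) = -O - 20 = -20 - O)
D = 0 (D = (-1*0)*(-20 - 2*(-4)) = 0*(-20 - 1*(-8)) = 0*(-20 + 8) = 0*(-12) = 0)
D**3 = 0**3 = 0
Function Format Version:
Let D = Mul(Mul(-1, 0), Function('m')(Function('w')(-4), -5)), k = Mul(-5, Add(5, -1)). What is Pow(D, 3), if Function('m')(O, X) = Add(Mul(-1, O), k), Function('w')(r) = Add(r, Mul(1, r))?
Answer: 0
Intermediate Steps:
k = -20 (k = Mul(-5, 4) = -20)
Function('w')(r) = Mul(2, r) (Function('w')(r) = Add(r, r) = Mul(2, r))
Function('m')(O, X) = Add(-20, Mul(-1, O)) (Function('m')(O, X) = Add(Mul(-1, O), -20) = Add(-20, Mul(-1, O)))
D = 0 (D = Mul(Mul(-1, 0), Add(-20, Mul(-1, Mul(2, -4)))) = Mul(0, Add(-20, Mul(-1, -8))) = Mul(0, Add(-20, 8)) = Mul(0, -12) = 0)
Pow(D, 3) = Pow(0, 3) = 0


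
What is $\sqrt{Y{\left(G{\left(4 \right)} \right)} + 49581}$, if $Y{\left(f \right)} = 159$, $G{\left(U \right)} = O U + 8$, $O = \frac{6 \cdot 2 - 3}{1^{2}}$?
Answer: $2 \sqrt{12435} \approx 223.02$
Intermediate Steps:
$O = 9$ ($O = \frac{12 - 3}{1} = 9 \cdot 1 = 9$)
$G{\left(U \right)} = 8 + 9 U$ ($G{\left(U \right)} = 9 U + 8 = 8 + 9 U$)
$\sqrt{Y{\left(G{\left(4 \right)} \right)} + 49581} = \sqrt{159 + 49581} = \sqrt{49740} = 2 \sqrt{12435}$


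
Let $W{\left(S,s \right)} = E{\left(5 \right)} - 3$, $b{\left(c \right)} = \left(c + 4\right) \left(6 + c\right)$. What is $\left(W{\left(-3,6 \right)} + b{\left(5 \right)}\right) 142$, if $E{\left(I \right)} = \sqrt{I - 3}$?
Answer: $13632 + 142 \sqrt{2} \approx 13833.0$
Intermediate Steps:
$E{\left(I \right)} = \sqrt{-3 + I}$
$b{\left(c \right)} = \left(4 + c\right) \left(6 + c\right)$
$W{\left(S,s \right)} = -3 + \sqrt{2}$ ($W{\left(S,s \right)} = \sqrt{-3 + 5} - 3 = \sqrt{2} - 3 = -3 + \sqrt{2}$)
$\left(W{\left(-3,6 \right)} + b{\left(5 \right)}\right) 142 = \left(\left(-3 + \sqrt{2}\right) + \left(24 + 5^{2} + 10 \cdot 5\right)\right) 142 = \left(\left(-3 + \sqrt{2}\right) + \left(24 + 25 + 50\right)\right) 142 = \left(\left(-3 + \sqrt{2}\right) + 99\right) 142 = \left(96 + \sqrt{2}\right) 142 = 13632 + 142 \sqrt{2}$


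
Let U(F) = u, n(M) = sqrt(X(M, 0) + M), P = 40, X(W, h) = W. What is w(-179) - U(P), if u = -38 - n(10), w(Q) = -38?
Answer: 2*sqrt(5) ≈ 4.4721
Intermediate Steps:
n(M) = sqrt(2)*sqrt(M) (n(M) = sqrt(M + M) = sqrt(2*M) = sqrt(2)*sqrt(M))
u = -38 - 2*sqrt(5) (u = -38 - sqrt(2)*sqrt(10) = -38 - 2*sqrt(5) ≈ -42.472)
U(F) = -38 - 2*sqrt(5)
w(-179) - U(P) = -38 - (-38 - 2*sqrt(5)) = -38 + (38 + 2*sqrt(5)) = 2*sqrt(5)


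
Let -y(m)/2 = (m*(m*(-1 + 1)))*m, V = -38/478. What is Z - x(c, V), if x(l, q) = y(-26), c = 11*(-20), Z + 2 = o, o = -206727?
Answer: -206729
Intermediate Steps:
V = -19/239 (V = -38/478 = -1*19/239 = -19/239 ≈ -0.079498)
Z = -206729 (Z = -2 - 206727 = -206729)
y(m) = 0 (y(m) = -2*m*(m*(-1 + 1))*m = -2*m*(m*0)*m = -2*m*0*m = -0*m = -2*0 = 0)
c = -220
x(l, q) = 0
Z - x(c, V) = -206729 - 1*0 = -206729 + 0 = -206729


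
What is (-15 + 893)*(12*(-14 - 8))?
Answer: -231792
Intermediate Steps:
(-15 + 893)*(12*(-14 - 8)) = 878*(12*(-22)) = 878*(-264) = -231792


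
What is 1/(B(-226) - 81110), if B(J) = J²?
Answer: -1/30034 ≈ -3.3296e-5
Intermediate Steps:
1/(B(-226) - 81110) = 1/((-226)² - 81110) = 1/(51076 - 81110) = 1/(-30034) = -1/30034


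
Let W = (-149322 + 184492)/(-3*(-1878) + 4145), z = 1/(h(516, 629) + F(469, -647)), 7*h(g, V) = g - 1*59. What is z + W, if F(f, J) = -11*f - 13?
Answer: 1257153537/349569913 ≈ 3.5963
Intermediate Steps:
F(f, J) = -13 - 11*f
h(g, V) = -59/7 + g/7 (h(g, V) = (g - 1*59)/7 = (g - 59)/7 = (-59 + g)/7 = -59/7 + g/7)
z = -7/35747 (z = 1/((-59/7 + (⅐)*516) + (-13 - 11*469)) = 1/((-59/7 + 516/7) + (-13 - 5159)) = 1/(457/7 - 5172) = 1/(-35747/7) = -7/35747 ≈ -0.00019582)
W = 35170/9779 (W = 35170/(5634 + 4145) = 35170/9779 ≈ 3.5965)
z + W = -7/35747 + 35170/9779 = 1257153537/349569913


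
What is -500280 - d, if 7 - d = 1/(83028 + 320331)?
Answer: -201795264032/403359 ≈ -5.0029e+5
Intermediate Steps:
d = 2823512/403359 (d = 7 - 1/(83028 + 320331) = 7 - 1/403359 = 2823512/403359 ≈ 7.0000)
-500280 - d = -500280 - 1*2823512/403359 = -500280 - 2823512/403359 = -201795264032/403359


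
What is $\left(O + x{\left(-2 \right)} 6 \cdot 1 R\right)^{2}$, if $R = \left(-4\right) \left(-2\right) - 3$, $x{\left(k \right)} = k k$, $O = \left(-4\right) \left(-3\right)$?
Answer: $17424$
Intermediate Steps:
$O = 12$
$x{\left(k \right)} = k^{2}$
$R = 5$ ($R = 8 - 3 = 5$)
$\left(O + x{\left(-2 \right)} 6 \cdot 1 R\right)^{2} = \left(12 + \left(-2\right)^{2} \cdot 6 \cdot 1 \cdot 5\right)^{2} = \left(12 + 4 \cdot 6 \cdot 5\right)^{2} = \left(12 + 24 \cdot 5\right)^{2} = \left(12 + 120\right)^{2} = 132^{2} = 17424$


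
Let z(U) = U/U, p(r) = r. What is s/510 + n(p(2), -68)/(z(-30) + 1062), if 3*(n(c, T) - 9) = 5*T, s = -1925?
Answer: -419897/108426 ≈ -3.8727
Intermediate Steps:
z(U) = 1
n(c, T) = 9 + 5*T/3 (n(c, T) = 9 + (5*T)/3 = 9 + 5*T/3)
s/510 + n(p(2), -68)/(z(-30) + 1062) = -1925/510 + (9 + (5/3)*(-68))/(1 + 1062) = -1925*1/510 + (9 - 340/3)/1063 = -385/102 - 313/3*1/1063 = -385/102 - 313/3189 = -419897/108426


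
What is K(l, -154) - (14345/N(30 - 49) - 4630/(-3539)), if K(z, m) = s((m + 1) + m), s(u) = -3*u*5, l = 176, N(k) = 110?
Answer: 348280839/77858 ≈ 4473.3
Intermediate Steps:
s(u) = -15*u
K(z, m) = -15 - 30*m (K(z, m) = -15*((m + 1) + m) = -15*((1 + m) + m) = -15*(1 + 2*m) = -15 - 30*m)
K(l, -154) - (14345/N(30 - 49) - 4630/(-3539)) = (-15 - 30*(-154)) - (14345/110 - 4630/(-3539)) = (-15 + 4620) - (14345*(1/110) - 4630*(-1/3539)) = 4605 - (2869/22 + 4630/3539) = 4605 - 1*10255251/77858 = 4605 - 10255251/77858 = 348280839/77858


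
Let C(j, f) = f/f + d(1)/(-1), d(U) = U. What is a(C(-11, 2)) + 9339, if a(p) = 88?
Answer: 9427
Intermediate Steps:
C(j, f) = 0 (C(j, f) = f/f + 1/(-1) = 1 + 1*(-1) = 1 - 1 = 0)
a(C(-11, 2)) + 9339 = 88 + 9339 = 9427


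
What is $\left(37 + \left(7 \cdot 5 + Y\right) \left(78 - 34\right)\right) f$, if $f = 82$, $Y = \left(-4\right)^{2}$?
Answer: $187042$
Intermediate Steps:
$Y = 16$
$\left(37 + \left(7 \cdot 5 + Y\right) \left(78 - 34\right)\right) f = \left(37 + \left(7 \cdot 5 + 16\right) \left(78 - 34\right)\right) 82 = \left(37 + \left(35 + 16\right) 44\right) 82 = \left(37 + 51 \cdot 44\right) 82 = \left(37 + 2244\right) 82 = 2281 \cdot 82 = 187042$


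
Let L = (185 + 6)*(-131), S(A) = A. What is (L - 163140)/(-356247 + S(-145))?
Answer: 188161/356392 ≈ 0.52796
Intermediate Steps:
L = -25021 (L = 191*(-131) = -25021)
(L - 163140)/(-356247 + S(-145)) = (-25021 - 163140)/(-356247 - 145) = -188161/(-356392) = -188161*(-1/356392) = 188161/356392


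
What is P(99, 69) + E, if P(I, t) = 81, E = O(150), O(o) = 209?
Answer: 290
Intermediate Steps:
E = 209
P(99, 69) + E = 81 + 209 = 290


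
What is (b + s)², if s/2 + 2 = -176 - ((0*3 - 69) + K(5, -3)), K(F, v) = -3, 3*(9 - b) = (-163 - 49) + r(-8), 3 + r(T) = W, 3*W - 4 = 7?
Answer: 1423249/81 ≈ 17571.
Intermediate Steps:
W = 11/3 (W = 4/3 + (⅓)*7 = 4/3 + 7/3 = 11/3 ≈ 3.6667)
r(T) = ⅔ (r(T) = -3 + 11/3 = ⅔)
b = 715/9 (b = 9 - ((-163 - 49) + ⅔)/3 = 9 - (-212 + ⅔)/3 = 9 - ⅓*(-634/3) = 9 + 634/9 = 715/9 ≈ 79.444)
s = -212 (s = -4 + 2*(-176 - ((0*3 - 69) - 3)) = -4 + 2*(-176 - ((0 - 69) - 3)) = -4 + 2*(-176 - (-69 - 3)) = -4 + 2*(-176 - 1*(-72)) = -4 + 2*(-176 + 72) = -4 + 2*(-104) = -4 - 208 = -212)
(b + s)² = (715/9 - 212)² = (-1193/9)² = 1423249/81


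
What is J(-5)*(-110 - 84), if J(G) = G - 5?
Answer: 1940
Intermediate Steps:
J(G) = -5 + G
J(-5)*(-110 - 84) = (-5 - 5)*(-110 - 84) = -10*(-194) = 1940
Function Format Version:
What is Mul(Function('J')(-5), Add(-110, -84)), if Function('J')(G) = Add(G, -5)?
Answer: 1940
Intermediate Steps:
Function('J')(G) = Add(-5, G)
Mul(Function('J')(-5), Add(-110, -84)) = Mul(Add(-5, -5), Add(-110, -84)) = Mul(-10, -194) = 1940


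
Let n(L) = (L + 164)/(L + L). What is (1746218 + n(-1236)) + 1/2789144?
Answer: 1504970492079733/861845496 ≈ 1.7462e+6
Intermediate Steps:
n(L) = (164 + L)/(2*L) (n(L) = (164 + L)/((2*L)) = (164 + L)*(1/(2*L)) = (164 + L)/(2*L))
(1746218 + n(-1236)) + 1/2789144 = (1746218 + (½)*(164 - 1236)/(-1236)) + 1/2789144 = (1746218 + (½)*(-1/1236)*(-1072)) + 1/2789144 = (1746218 + 134/309) + 1/2789144 = 539581496/309 + 1/2789144 = 1504970492079733/861845496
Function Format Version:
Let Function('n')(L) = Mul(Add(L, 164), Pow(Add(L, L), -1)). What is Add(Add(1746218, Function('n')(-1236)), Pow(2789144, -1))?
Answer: Rational(1504970492079733, 861845496) ≈ 1.7462e+6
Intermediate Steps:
Function('n')(L) = Mul(Rational(1, 2), Pow(L, -1), Add(164, L)) (Function('n')(L) = Mul(Add(164, L), Pow(Mul(2, L), -1)) = Mul(Add(164, L), Mul(Rational(1, 2), Pow(L, -1))) = Mul(Rational(1, 2), Pow(L, -1), Add(164, L)))
Add(Add(1746218, Function('n')(-1236)), Pow(2789144, -1)) = Add(Add(1746218, Mul(Rational(1, 2), Pow(-1236, -1), Add(164, -1236))), Pow(2789144, -1)) = Add(Add(1746218, Mul(Rational(1, 2), Rational(-1, 1236), -1072)), Rational(1, 2789144)) = Add(Add(1746218, Rational(134, 309)), Rational(1, 2789144)) = Add(Rational(539581496, 309), Rational(1, 2789144)) = Rational(1504970492079733, 861845496)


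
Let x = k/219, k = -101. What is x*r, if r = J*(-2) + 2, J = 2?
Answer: 202/219 ≈ 0.92237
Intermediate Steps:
x = -101/219 ≈ -0.46119
r = -2 (r = 2*(-2) + 2 = -4 + 2 = -2)
x*r = -101/219*(-2) = 202/219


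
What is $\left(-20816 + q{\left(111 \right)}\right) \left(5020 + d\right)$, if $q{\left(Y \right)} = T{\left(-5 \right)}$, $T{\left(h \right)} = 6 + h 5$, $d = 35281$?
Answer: $-839671335$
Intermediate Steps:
$T{\left(h \right)} = 6 + 5 h$
$q{\left(Y \right)} = -19$ ($q{\left(Y \right)} = 6 + 5 \left(-5\right) = 6 - 25 = -19$)
$\left(-20816 + q{\left(111 \right)}\right) \left(5020 + d\right) = \left(-20816 - 19\right) \left(5020 + 35281\right) = \left(-20835\right) 40301 = -839671335$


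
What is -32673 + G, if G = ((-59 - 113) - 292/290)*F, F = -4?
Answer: -4637241/145 ≈ -31981.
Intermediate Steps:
G = 100344/145 (G = ((-59 - 113) - 292/290)*(-4) = (-172 - 292*1/290)*(-4) = (-172 - 146/145)*(-4) = -25086/145*(-4) = 100344/145 ≈ 692.03)
-32673 + G = -32673 + 100344/145 = -4637241/145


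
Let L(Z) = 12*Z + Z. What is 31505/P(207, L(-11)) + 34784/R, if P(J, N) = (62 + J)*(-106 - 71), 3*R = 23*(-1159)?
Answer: -5808340561/1269219741 ≈ -4.5763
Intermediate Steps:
R = -26657/3 (R = (23*(-1159))/3 = (⅓)*(-26657) = -26657/3 ≈ -8885.7)
L(Z) = 13*Z
P(J, N) = -10974 - 177*J (P(J, N) = (62 + J)*(-177) = -10974 - 177*J)
31505/P(207, L(-11)) + 34784/R = 31505/(-10974 - 177*207) + 34784/(-26657/3) = 31505/(-10974 - 36639) + 34784*(-3/26657) = 31505/(-47613) - 104352/26657 = 31505*(-1/47613) - 104352/26657 = -31505/47613 - 104352/26657 = -5808340561/1269219741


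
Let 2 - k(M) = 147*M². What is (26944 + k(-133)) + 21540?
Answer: -2551797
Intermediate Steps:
k(M) = 2 - 147*M²
(26944 + k(-133)) + 21540 = (26944 + (2 - 147*(-133)²)) + 21540 = (26944 + (2 - 147*17689)) + 21540 = (26944 + (2 - 2600283)) + 21540 = (26944 - 2600281) + 21540 = -2573337 + 21540 = -2551797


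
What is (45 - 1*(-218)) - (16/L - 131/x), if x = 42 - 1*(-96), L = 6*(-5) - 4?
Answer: 620329/2346 ≈ 264.42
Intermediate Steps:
L = -34 (L = -30 - 4 = -34)
x = 138 (x = 42 + 96 = 138)
(45 - 1*(-218)) - (16/L - 131/x) = (45 - 1*(-218)) - (16/(-34) - 131/138) = (45 + 218) - (16*(-1/34) - 131*1/138) = 263 - (-8/17 - 131/138) = 263 - 1*(-3331/2346) = 263 + 3331/2346 = 620329/2346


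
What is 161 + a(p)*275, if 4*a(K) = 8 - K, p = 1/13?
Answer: 36697/52 ≈ 705.71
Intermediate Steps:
p = 1/13 ≈ 0.076923
a(K) = 2 - K/4 (a(K) = (8 - K)/4 = 2 - K/4)
161 + a(p)*275 = 161 + (2 - ¼*1/13)*275 = 161 + (2 - 1/52)*275 = 161 + (103/52)*275 = 161 + 28325/52 = 36697/52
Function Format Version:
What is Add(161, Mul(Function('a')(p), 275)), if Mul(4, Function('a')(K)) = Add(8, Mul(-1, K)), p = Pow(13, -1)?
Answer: Rational(36697, 52) ≈ 705.71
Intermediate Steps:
p = Rational(1, 13) ≈ 0.076923
Function('a')(K) = Add(2, Mul(Rational(-1, 4), K)) (Function('a')(K) = Mul(Rational(1, 4), Add(8, Mul(-1, K))) = Add(2, Mul(Rational(-1, 4), K)))
Add(161, Mul(Function('a')(p), 275)) = Add(161, Mul(Add(2, Mul(Rational(-1, 4), Rational(1, 13))), 275)) = Add(161, Mul(Add(2, Rational(-1, 52)), 275)) = Add(161, Mul(Rational(103, 52), 275)) = Add(161, Rational(28325, 52)) = Rational(36697, 52)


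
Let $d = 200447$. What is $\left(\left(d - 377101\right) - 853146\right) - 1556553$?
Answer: $-2586353$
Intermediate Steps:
$\left(\left(d - 377101\right) - 853146\right) - 1556553 = \left(\left(200447 - 377101\right) - 853146\right) - 1556553 = \left(-176654 - 853146\right) - 1556553 = -1029800 - 1556553 = -2586353$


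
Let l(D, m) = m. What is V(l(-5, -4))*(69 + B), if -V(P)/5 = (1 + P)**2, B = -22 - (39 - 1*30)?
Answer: -1710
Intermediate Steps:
B = -31 (B = -22 - (39 - 30) = -22 - 1*9 = -22 - 9 = -31)
V(P) = -5*(1 + P)**2
V(l(-5, -4))*(69 + B) = (-5*(1 - 4)**2)*(69 - 31) = -5*(-3)**2*38 = -5*9*38 = -45*38 = -1710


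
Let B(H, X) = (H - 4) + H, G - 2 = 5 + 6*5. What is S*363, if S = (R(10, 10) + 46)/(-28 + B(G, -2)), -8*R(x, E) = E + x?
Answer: 10527/28 ≈ 375.96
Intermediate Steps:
G = 37 (G = 2 + (5 + 6*5) = 2 + (5 + 30) = 2 + 35 = 37)
R(x, E) = -E/8 - x/8 (R(x, E) = -(E + x)/8 = -E/8 - x/8)
B(H, X) = -4 + 2*H (B(H, X) = (-4 + H) + H = -4 + 2*H)
S = 29/28 (S = ((-⅛*10 - ⅛*10) + 46)/(-28 + (-4 + 2*37)) = ((-5/4 - 5/4) + 46)/(-28 + (-4 + 74)) = (-5/2 + 46)/(-28 + 70) = (87/2)/42 = (87/2)*(1/42) = 29/28 ≈ 1.0357)
S*363 = (29/28)*363 = 10527/28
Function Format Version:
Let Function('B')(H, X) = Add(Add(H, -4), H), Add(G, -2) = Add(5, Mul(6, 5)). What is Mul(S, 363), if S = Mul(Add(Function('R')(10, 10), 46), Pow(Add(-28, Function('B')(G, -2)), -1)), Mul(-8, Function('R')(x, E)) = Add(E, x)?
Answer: Rational(10527, 28) ≈ 375.96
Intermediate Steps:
G = 37 (G = Add(2, Add(5, Mul(6, 5))) = Add(2, Add(5, 30)) = Add(2, 35) = 37)
Function('R')(x, E) = Add(Mul(Rational(-1, 8), E), Mul(Rational(-1, 8), x)) (Function('R')(x, E) = Mul(Rational(-1, 8), Add(E, x)) = Add(Mul(Rational(-1, 8), E), Mul(Rational(-1, 8), x)))
Function('B')(H, X) = Add(-4, Mul(2, H)) (Function('B')(H, X) = Add(Add(-4, H), H) = Add(-4, Mul(2, H)))
S = Rational(29, 28) (S = Mul(Add(Add(Mul(Rational(-1, 8), 10), Mul(Rational(-1, 8), 10)), 46), Pow(Add(-28, Add(-4, Mul(2, 37))), -1)) = Mul(Add(Add(Rational(-5, 4), Rational(-5, 4)), 46), Pow(Add(-28, Add(-4, 74)), -1)) = Mul(Add(Rational(-5, 2), 46), Pow(Add(-28, 70), -1)) = Mul(Rational(87, 2), Pow(42, -1)) = Mul(Rational(87, 2), Rational(1, 42)) = Rational(29, 28) ≈ 1.0357)
Mul(S, 363) = Mul(Rational(29, 28), 363) = Rational(10527, 28)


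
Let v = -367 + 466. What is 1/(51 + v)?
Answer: 1/150 ≈ 0.0066667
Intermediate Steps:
v = 99
1/(51 + v) = 1/(51 + 99) = 1/150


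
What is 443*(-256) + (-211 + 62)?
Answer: -113557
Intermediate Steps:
443*(-256) + (-211 + 62) = -113408 - 149 = -113557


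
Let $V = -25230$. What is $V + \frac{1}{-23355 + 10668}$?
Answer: $- \frac{320093011}{12687} \approx -25230.0$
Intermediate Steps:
$V + \frac{1}{-23355 + 10668} = -25230 + \frac{1}{-23355 + 10668} = -25230 + \frac{1}{-12687} = -25230 - \frac{1}{12687} = - \frac{320093011}{12687}$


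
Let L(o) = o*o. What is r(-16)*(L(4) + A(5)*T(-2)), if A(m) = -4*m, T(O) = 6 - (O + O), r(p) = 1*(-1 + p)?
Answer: 3128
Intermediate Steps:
L(o) = o**2
r(p) = -1 + p
T(O) = 6 - 2*O
r(-16)*(L(4) + A(5)*T(-2)) = (-1 - 16)*(4**2 + (-4*5)*(6 - 2*(-2))) = -17*(16 - 20*(6 + 4)) = -17*(16 - 20*10) = -17*(16 - 200) = -17*(-184) = 3128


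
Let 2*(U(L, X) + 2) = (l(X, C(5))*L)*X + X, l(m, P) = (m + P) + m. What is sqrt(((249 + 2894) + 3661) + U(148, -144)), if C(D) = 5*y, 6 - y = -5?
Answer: sqrt(2489578) ≈ 1577.8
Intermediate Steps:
y = 11 (y = 6 - 1*(-5) = 6 + 5 = 11)
C(D) = 55 (C(D) = 5*11 = 55)
l(m, P) = P + 2*m (l(m, P) = (P + m) + m = P + 2*m)
U(L, X) = -2 + X/2 + L*X*(55 + 2*X)/2 (U(L, X) = -2 + (((55 + 2*X)*L)*X + X)/2 = -2 + ((L*(55 + 2*X))*X + X)/2 = -2 + (L*X*(55 + 2*X) + X)/2 = -2 + (X + L*X*(55 + 2*X))/2 = -2 + (X/2 + L*X*(55 + 2*X)/2) = -2 + X/2 + L*X*(55 + 2*X)/2)
sqrt(((249 + 2894) + 3661) + U(148, -144)) = sqrt(((249 + 2894) + 3661) + (-2 + (1/2)*(-144) + (1/2)*148*(-144)*(55 + 2*(-144)))) = sqrt((3143 + 3661) + (-2 - 72 + (1/2)*148*(-144)*(55 - 288))) = sqrt(6804 + (-2 - 72 + (1/2)*148*(-144)*(-233))) = sqrt(6804 + (-2 - 72 + 2482848)) = sqrt(6804 + 2482774) = sqrt(2489578)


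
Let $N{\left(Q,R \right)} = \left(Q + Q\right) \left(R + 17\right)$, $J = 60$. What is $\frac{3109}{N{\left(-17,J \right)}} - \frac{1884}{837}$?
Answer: $- \frac{2511515}{730422} \approx -3.4384$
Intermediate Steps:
$N{\left(Q,R \right)} = 2 Q \left(17 + R\right)$
$\frac{3109}{N{\left(-17,J \right)}} - \frac{1884}{837} = \frac{3109}{2 \left(-17\right) \left(17 + 60\right)} - \frac{1884}{837} = \frac{3109}{2 \left(-17\right) 77} - \frac{628}{279} = \frac{3109}{-2618} - \frac{628}{279} = 3109 \left(- \frac{1}{2618}\right) - \frac{628}{279} = - \frac{3109}{2618} - \frac{628}{279} = - \frac{2511515}{730422}$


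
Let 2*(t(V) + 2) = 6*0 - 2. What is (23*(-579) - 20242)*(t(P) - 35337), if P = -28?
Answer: 1185975060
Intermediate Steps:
t(V) = -3 (t(V) = -2 + (6*0 - 2)/2 = -2 + (0 - 2)/2 = -2 + (1/2)*(-2) = -2 - 1 = -3)
(23*(-579) - 20242)*(t(P) - 35337) = (23*(-579) - 20242)*(-3 - 35337) = (-13317 - 20242)*(-35340) = -33559*(-35340) = 1185975060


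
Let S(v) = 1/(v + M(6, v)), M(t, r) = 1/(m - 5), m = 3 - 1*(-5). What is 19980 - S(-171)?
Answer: 10229763/512 ≈ 19980.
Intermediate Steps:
m = 8 (m = 3 + 5 = 8)
M(t, r) = ⅓ (M(t, r) = 1/(8 - 5) = 1/3 = ⅓)
S(v) = 1/(⅓ + v) (S(v) = 1/(v + ⅓) = 1/(⅓ + v))
19980 - S(-171) = 19980 - 3/(1 + 3*(-171)) = 19980 - 3/(1 - 513) = 19980 - 3/(-512) = 19980 - 3*(-1)/512 = 19980 - 1*(-3/512) = 19980 + 3/512 = 10229763/512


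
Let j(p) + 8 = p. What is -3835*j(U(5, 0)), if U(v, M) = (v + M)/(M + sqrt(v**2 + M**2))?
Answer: 26845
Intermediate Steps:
U(v, M) = (M + v)/(M + sqrt(M**2 + v**2))
j(p) = -8 + p
-3835*j(U(5, 0)) = -3835*(-8 + (0 + 5)/(0 + sqrt(0**2 + 5**2))) = -3835*(-8 + 5/(0 + sqrt(0 + 25))) = -3835*(-8 + 5/(0 + sqrt(25))) = -3835*(-8 + 5/(0 + 5)) = -3835*(-8 + 5/5) = -3835*(-8 + (1/5)*5) = -3835*(-8 + 1) = -3835*(-7) = 26845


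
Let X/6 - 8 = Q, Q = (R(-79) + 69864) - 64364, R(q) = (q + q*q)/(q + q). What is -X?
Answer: -32814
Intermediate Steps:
R(q) = (q + q**2)/(2*q) (R(q) = (q + q**2)/((2*q)) = (q + q**2)*(1/(2*q)) = (q + q**2)/(2*q))
Q = 5461 (Q = ((1/2 + (1/2)*(-79)) + 69864) - 64364 = ((1/2 - 79/2) + 69864) - 64364 = (-39 + 69864) - 64364 = 69825 - 64364 = 5461)
X = 32814 (X = 48 + 6*5461 = 48 + 32766 = 32814)
-X = -1*32814 = -32814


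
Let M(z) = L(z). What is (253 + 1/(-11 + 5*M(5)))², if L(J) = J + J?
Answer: 97377424/1521 ≈ 64022.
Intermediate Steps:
L(J) = 2*J
M(z) = 2*z
(253 + 1/(-11 + 5*M(5)))² = (253 + 1/(-11 + 5*(2*5)))² = (253 + 1/(-11 + 5*10))² = (253 + 1/(-11 + 50))² = (253 + 1/39)² = (9868/39)² = 97377424/1521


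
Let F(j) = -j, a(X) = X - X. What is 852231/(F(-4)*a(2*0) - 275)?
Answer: -852231/275 ≈ -3099.0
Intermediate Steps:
a(X) = 0
852231/(F(-4)*a(2*0) - 275) = 852231/(-1*(-4)*0 - 275) = 852231/(4*0 - 275) = 852231/(0 - 275) = 852231/(-275) = 852231*(-1/275) = -852231/275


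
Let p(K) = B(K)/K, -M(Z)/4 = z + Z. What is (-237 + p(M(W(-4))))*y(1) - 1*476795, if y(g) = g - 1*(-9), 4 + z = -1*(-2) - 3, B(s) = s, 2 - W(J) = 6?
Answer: -479155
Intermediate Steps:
W(J) = -4 (W(J) = 2 - 1*6 = 2 - 6 = -4)
z = -5 (z = -4 + (-1*(-2) - 3) = -4 + (2 - 3) = -4 - 1 = -5)
y(g) = 9 + g (y(g) = g + 9 = 9 + g)
M(Z) = 20 - 4*Z (M(Z) = -4*(-5 + Z) = 20 - 4*Z)
p(K) = 1 (p(K) = K/K = 1)
(-237 + p(M(W(-4))))*y(1) - 1*476795 = (-237 + 1)*(9 + 1) - 1*476795 = -236*10 - 476795 = -2360 - 476795 = -479155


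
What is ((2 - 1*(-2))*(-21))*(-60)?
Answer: 5040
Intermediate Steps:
((2 - 1*(-2))*(-21))*(-60) = ((2 + 2)*(-21))*(-60) = (4*(-21))*(-60) = -84*(-60) = 5040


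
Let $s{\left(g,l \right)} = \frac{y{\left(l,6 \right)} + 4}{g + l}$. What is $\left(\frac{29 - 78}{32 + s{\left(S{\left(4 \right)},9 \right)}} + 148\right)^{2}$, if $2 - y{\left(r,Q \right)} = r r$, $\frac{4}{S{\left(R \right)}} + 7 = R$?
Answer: $\frac{113273449}{5329} \approx 21256.0$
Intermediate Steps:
$S{\left(R \right)} = \frac{4}{-7 + R}$
$y{\left(r,Q \right)} = 2 - r^{2}$ ($y{\left(r,Q \right)} = 2 - r r = 2 - r^{2}$)
$s{\left(g,l \right)} = \frac{6 - l^{2}}{g + l}$ ($s{\left(g,l \right)} = \frac{\left(2 - l^{2}\right) + 4}{g + l} = \frac{6 - l^{2}}{g + l}$)
$\left(\frac{29 - 78}{32 + s{\left(S{\left(4 \right)},9 \right)}} + 148\right)^{2} = \left(\frac{29 - 78}{32 + \frac{6 - 9^{2}}{\frac{4}{-7 + 4} + 9}} + 148\right)^{2} = \left(- \frac{49}{32 + \frac{6 - 81}{\frac{4}{-3} + 9}} + 148\right)^{2} = \left(- \frac{49}{32 + \frac{6 - 81}{4 \left(- \frac{1}{3}\right) + 9}} + 148\right)^{2} = \left(- \frac{49}{32 + \frac{1}{- \frac{4}{3} + 9} \left(-75\right)} + 148\right)^{2} = \left(- \frac{49}{32 + \frac{1}{\frac{23}{3}} \left(-75\right)} + 148\right)^{2} = \left(- \frac{49}{32 + \frac{3}{23} \left(-75\right)} + 148\right)^{2} = \left(- \frac{49}{32 - \frac{225}{23}} + 148\right)^{2} = \left(- \frac{49}{\frac{511}{23}} + 148\right)^{2} = \left(\left(-49\right) \frac{23}{511} + 148\right)^{2} = \left(- \frac{161}{73} + 148\right)^{2} = \left(\frac{10643}{73}\right)^{2} = \frac{113273449}{5329}$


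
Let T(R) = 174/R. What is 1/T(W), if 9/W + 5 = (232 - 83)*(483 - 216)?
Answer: 3/2307124 ≈ 1.3003e-6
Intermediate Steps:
W = 9/39778 (W = 9/(-5 + (232 - 83)*(483 - 216)) = 9/(-5 + 149*267) = 9/(-5 + 39783) = 9/39778 ≈ 0.00022626)
1/T(W) = 1/(174/(9/39778)) = 1/(174*(39778/9)) = 1/(2307124/3) = 3/2307124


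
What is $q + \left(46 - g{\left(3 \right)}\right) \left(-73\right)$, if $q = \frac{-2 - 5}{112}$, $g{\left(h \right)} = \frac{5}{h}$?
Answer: $- \frac{155347}{48} \approx -3236.4$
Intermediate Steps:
$q = - \frac{1}{16}$ ($q = \left(-2 - 5\right) \frac{1}{112} = \left(-7\right) \frac{1}{112} = - \frac{1}{16} \approx -0.0625$)
$q + \left(46 - g{\left(3 \right)}\right) \left(-73\right) = - \frac{1}{16} + \left(46 - \frac{5}{3}\right) \left(-73\right) = - \frac{1}{16} + \frac{133}{3} \left(-73\right) = - \frac{1}{16} - \frac{9709}{3} = - \frac{155347}{48}$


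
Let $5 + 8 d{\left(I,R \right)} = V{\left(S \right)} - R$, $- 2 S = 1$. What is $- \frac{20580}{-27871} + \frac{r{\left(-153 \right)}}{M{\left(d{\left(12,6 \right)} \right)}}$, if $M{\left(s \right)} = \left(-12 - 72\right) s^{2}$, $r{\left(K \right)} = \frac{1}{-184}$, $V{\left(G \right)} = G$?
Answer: $\frac{5258557028}{7121235597} \approx 0.73843$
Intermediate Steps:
$S = - \frac{1}{2}$ ($S = \left(- \frac{1}{2}\right) 1 = - \frac{1}{2} \approx -0.5$)
$d{\left(I,R \right)} = - \frac{11}{16} - \frac{R}{8}$ ($d{\left(I,R \right)} = - \frac{5}{8} + \frac{- \frac{1}{2} - R}{8} = - \frac{5}{8} - \left(\frac{1}{16} + \frac{R}{8}\right) = - \frac{11}{16} - \frac{R}{8}$)
$r{\left(K \right)} = - \frac{1}{184}$
$M{\left(s \right)} = - 84 s^{2}$
$- \frac{20580}{-27871} + \frac{r{\left(-153 \right)}}{M{\left(d{\left(12,6 \right)} \right)}} = - \frac{20580}{-27871} - \frac{1}{184 \left(- 84 \left(- \frac{11}{16} - \frac{3}{4}\right)^{2}\right)} = \left(-20580\right) \left(- \frac{1}{27871}\right) - \frac{1}{184 \left(- 84 \left(- \frac{11}{16} - \frac{3}{4}\right)^{2}\right)} = \frac{20580}{27871} - \frac{1}{184 \left(- 84 \left(- \frac{23}{16}\right)^{2}\right)} = \frac{20580}{27871} - \frac{1}{184 \left(\left(-84\right) \frac{529}{256}\right)} = \frac{20580}{27871} - \frac{1}{184 \left(- \frac{11109}{64}\right)} = \frac{20580}{27871} - - \frac{8}{255507} = \frac{20580}{27871} + \frac{8}{255507} = \frac{5258557028}{7121235597}$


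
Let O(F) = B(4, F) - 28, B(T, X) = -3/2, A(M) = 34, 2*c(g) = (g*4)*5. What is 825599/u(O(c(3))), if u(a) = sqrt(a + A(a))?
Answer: 825599*sqrt(2)/3 ≈ 3.8919e+5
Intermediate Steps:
c(g) = 10*g (c(g) = ((g*4)*5)/2 = ((4*g)*5)/2 = (20*g)/2 = 10*g)
B(T, X) = -3/2 (B(T, X) = -3*1/2 = -3/2)
O(F) = -59/2 (O(F) = -3/2 - 28 = -59/2)
u(a) = sqrt(34 + a) (u(a) = sqrt(a + 34) = sqrt(34 + a))
825599/u(O(c(3))) = 825599/(sqrt(34 - 59/2)) = 825599/(sqrt(9/2)) = 825599/((3*sqrt(2)/2)) = 825599*(sqrt(2)/3) = 825599*sqrt(2)/3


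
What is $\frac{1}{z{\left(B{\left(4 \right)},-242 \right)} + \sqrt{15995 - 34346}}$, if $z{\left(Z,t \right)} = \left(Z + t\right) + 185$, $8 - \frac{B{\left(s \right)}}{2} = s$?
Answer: $- \frac{49}{20752} - \frac{3 i \sqrt{2039}}{20752} \approx -0.0023612 - 0.0065278 i$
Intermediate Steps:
$B{\left(s \right)} = 16 - 2 s$
$z{\left(Z,t \right)} = 185 + Z + t$
$\frac{1}{z{\left(B{\left(4 \right)},-242 \right)} + \sqrt{15995 - 34346}} = \frac{1}{\left(185 + \left(16 - 8\right) - 242\right) + \sqrt{15995 - 34346}} = \frac{1}{\left(185 + \left(16 - 8\right) - 242\right) + \sqrt{-18351}} = \frac{1}{\left(185 + 8 - 242\right) + 3 i \sqrt{2039}} = \frac{1}{-49 + 3 i \sqrt{2039}}$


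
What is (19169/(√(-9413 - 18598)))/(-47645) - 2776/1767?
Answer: -2776/1767 + 19169*I*√28011/1334584095 ≈ -1.571 + 0.0024039*I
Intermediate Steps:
(19169/(√(-9413 - 18598)))/(-47645) - 2776/1767 = (19169/(√(-28011)))*(-1/47645) - 2776*1/1767 = (19169/((I*√28011)))*(-1/47645) - 2776/1767 = (19169*(-I*√28011/28011))*(-1/47645) - 2776/1767 = -19169*I*√28011/28011*(-1/47645) - 2776/1767 = 19169*I*√28011/1334584095 - 2776/1767 = -2776/1767 + 19169*I*√28011/1334584095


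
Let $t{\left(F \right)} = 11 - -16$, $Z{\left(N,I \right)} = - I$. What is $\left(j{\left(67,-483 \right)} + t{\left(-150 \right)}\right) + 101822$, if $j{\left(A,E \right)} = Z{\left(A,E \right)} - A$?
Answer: $102265$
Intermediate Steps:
$j{\left(A,E \right)} = - A - E$ ($j{\left(A,E \right)} = - E - A = - A - E$)
$t{\left(F \right)} = 27$ ($t{\left(F \right)} = 11 + 16 = 27$)
$\left(j{\left(67,-483 \right)} + t{\left(-150 \right)}\right) + 101822 = \left(\left(\left(-1\right) 67 - -483\right) + 27\right) + 101822 = \left(\left(-67 + 483\right) + 27\right) + 101822 = \left(416 + 27\right) + 101822 = 443 + 101822 = 102265$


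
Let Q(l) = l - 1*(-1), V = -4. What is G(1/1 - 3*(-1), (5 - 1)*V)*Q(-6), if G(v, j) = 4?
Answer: -20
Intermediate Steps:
Q(l) = 1 + l (Q(l) = l + 1 = 1 + l)
G(1/1 - 3*(-1), (5 - 1)*V)*Q(-6) = 4*(1 - 6) = 4*(-5) = -20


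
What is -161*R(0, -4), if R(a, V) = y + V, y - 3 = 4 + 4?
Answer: -1127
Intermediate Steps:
y = 11 (y = 3 + (4 + 4) = 3 + 8 = 11)
R(a, V) = 11 + V
-161*R(0, -4) = -161*(11 - 4) = -161*7 = -1127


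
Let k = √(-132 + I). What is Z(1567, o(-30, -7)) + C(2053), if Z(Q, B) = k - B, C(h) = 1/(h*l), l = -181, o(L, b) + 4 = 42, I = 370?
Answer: -14120535/371593 + √238 ≈ -22.573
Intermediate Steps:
o(L, b) = 38 (o(L, b) = -4 + 42 = 38)
C(h) = -1/(181*h) (C(h) = 1/(h*(-181)) = 1/(-181*h) = -1/(181*h))
k = √238 (k = √(-132 + 370) = √238 ≈ 15.427)
Z(Q, B) = √238 - B
Z(1567, o(-30, -7)) + C(2053) = (√238 - 1*38) - 1/181/2053 = (√238 - 38) - 1/181*1/2053 = (-38 + √238) - 1/371593 = -14120535/371593 + √238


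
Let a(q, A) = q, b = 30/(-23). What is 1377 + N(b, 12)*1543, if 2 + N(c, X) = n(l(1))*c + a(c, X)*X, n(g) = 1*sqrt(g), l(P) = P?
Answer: -641077/23 ≈ -27873.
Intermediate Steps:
b = -30/23 (b = 30*(-1/23) = -30/23 ≈ -1.3043)
n(g) = sqrt(g)
N(c, X) = -2 + c + X*c (N(c, X) = -2 + (sqrt(1)*c + c*X) = -2 + (1*c + X*c) = -2 + (c + X*c) = -2 + c + X*c)
1377 + N(b, 12)*1543 = 1377 + (-2 - 30/23 + 12*(-30/23))*1543 = 1377 + (-2 - 30/23 - 360/23)*1543 = 1377 - 436/23*1543 = 1377 - 672748/23 = -641077/23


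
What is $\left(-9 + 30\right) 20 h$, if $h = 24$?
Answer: $10080$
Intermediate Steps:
$\left(-9 + 30\right) 20 h = \left(-9 + 30\right) 20 \cdot 24 = 21 \cdot 20 \cdot 24 = 420 \cdot 24 = 10080$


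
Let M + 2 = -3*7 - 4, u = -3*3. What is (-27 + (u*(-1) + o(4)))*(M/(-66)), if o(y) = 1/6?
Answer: -321/44 ≈ -7.2955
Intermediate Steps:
o(y) = 1/6
u = -9
M = -27 (M = -2 + (-3*7 - 4) = -2 + (-21 - 4) = -2 - 25 = -27)
(-27 + (u*(-1) + o(4)))*(M/(-66)) = (-27 + (-9*(-1) + 1/6))*(-27/(-66)) = (-27 + (9 + 1/6))*(-27*(-1/66)) = (-27 + 55/6)*(9/22) = -107/6*9/22 = -321/44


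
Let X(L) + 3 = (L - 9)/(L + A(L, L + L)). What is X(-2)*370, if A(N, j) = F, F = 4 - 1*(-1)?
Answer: -7400/3 ≈ -2466.7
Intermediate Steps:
F = 5 (F = 4 + 1 = 5)
A(N, j) = 5
X(L) = -3 + (-9 + L)/(5 + L) (X(L) = -3 + (L - 9)/(L + 5) = -3 + (-9 + L)/(5 + L))
X(-2)*370 = (2*(-12 - 1*(-2))/(5 - 2))*370 = (2*(-12 + 2)/3)*370 = (2*(⅓)*(-10))*370 = -20/3*370 = -7400/3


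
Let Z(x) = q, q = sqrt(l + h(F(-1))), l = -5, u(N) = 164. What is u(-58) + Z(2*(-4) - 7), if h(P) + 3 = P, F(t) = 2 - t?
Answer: 164 + I*sqrt(5) ≈ 164.0 + 2.2361*I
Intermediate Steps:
h(P) = -3 + P
q = I*sqrt(5) (q = sqrt(-5 + (-3 + (2 - 1*(-1)))) = sqrt(-5 + (-3 + (2 + 1))) = sqrt(-5 + (-3 + 3)) = sqrt(-5 + 0) = sqrt(-5) = I*sqrt(5) ≈ 2.2361*I)
Z(x) = I*sqrt(5)
u(-58) + Z(2*(-4) - 7) = 164 + I*sqrt(5)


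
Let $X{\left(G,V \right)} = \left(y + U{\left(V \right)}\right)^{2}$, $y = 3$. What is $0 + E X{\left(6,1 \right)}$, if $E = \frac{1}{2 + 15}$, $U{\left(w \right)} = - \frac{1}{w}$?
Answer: $\frac{4}{17} \approx 0.23529$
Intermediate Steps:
$X{\left(G,V \right)} = \left(3 - \frac{1}{V}\right)^{2}$
$E = \frac{1}{17} \approx 0.058824$
$0 + E X{\left(6,1 \right)} = 0 + \frac{1^{-2} \left(-1 + 3 \cdot 1\right)^{2}}{17} = 0 + \frac{1 \left(-1 + 3\right)^{2}}{17} = 0 + \frac{1 \cdot 2^{2}}{17} = 0 + \frac{1 \cdot 4}{17} = 0 + \frac{1}{17} \cdot 4 = 0 + \frac{4}{17} = \frac{4}{17}$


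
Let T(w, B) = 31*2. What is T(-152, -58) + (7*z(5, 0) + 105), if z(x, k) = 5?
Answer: 202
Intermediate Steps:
T(w, B) = 62
T(-152, -58) + (7*z(5, 0) + 105) = 62 + (7*5 + 105) = 62 + (35 + 105) = 62 + 140 = 202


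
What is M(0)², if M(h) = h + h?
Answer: 0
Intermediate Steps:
M(h) = 2*h
M(0)² = (2*0)² = 0² = 0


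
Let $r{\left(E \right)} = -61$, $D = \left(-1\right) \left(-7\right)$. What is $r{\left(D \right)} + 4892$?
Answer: $4831$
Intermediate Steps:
$D = 7$
$r{\left(D \right)} + 4892 = -61 + 4892 = 4831$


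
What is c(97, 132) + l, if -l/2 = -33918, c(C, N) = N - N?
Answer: 67836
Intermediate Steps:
c(C, N) = 0
l = 67836 (l = -2*(-33918) = 67836)
c(97, 132) + l = 0 + 67836 = 67836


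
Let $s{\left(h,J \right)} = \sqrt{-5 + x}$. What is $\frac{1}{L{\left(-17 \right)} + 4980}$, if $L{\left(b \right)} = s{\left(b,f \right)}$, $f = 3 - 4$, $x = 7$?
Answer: $\frac{2490}{12400199} - \frac{\sqrt{2}}{24800398} \approx 0.00020075$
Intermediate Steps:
$f = -1$
$s{\left(h,J \right)} = \sqrt{2}$ ($s{\left(h,J \right)} = \sqrt{-5 + 7} = \sqrt{2}$)
$L{\left(b \right)} = \sqrt{2}$
$\frac{1}{L{\left(-17 \right)} + 4980} = \frac{1}{\sqrt{2} + 4980} = \frac{1}{4980 + \sqrt{2}}$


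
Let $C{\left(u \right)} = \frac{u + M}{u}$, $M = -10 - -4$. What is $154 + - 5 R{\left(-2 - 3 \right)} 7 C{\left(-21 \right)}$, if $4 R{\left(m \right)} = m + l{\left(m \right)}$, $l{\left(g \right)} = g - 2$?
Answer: $289$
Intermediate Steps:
$M = -6$ ($M = -10 + 4 = -6$)
$l{\left(g \right)} = -2 + g$
$R{\left(m \right)} = - \frac{1}{2} + \frac{m}{2}$ ($R{\left(m \right)} = \frac{m + \left(-2 + m\right)}{4} = \frac{-2 + 2 m}{4} = - \frac{1}{2} + \frac{m}{2}$)
$C{\left(u \right)} = \frac{-6 + u}{u}$ ($C{\left(u \right)} = \frac{u - 6}{u} = \frac{-6 + u}{u}$)
$154 + - 5 R{\left(-2 - 3 \right)} 7 C{\left(-21 \right)} = 154 + - 5 \left(- \frac{1}{2} + \frac{-2 - 3}{2}\right) 7 \frac{-6 - 21}{-21} = 154 + - 5 \left(- \frac{1}{2} + \frac{1}{2} \left(-5\right)\right) 7 \left(\left(- \frac{1}{21}\right) \left(-27\right)\right) = 154 + - 5 \left(- \frac{1}{2} - \frac{5}{2}\right) 7 \cdot \frac{9}{7} = 154 + \left(-5\right) \left(-3\right) 7 \cdot \frac{9}{7} = 154 + 15 \cdot 7 \cdot \frac{9}{7} = 154 + 105 \cdot \frac{9}{7} = 154 + 135 = 289$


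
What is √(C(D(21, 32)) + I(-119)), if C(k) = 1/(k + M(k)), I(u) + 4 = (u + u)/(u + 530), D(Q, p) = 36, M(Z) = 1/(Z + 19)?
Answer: I*√3017096294667/814191 ≈ 2.1334*I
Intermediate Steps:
M(Z) = 1/(19 + Z)
I(u) = -4 + 2*u/(530 + u) (I(u) = -4 + (u + u)/(u + 530) = -4 + (2*u)/(530 + u) = -4 + 2*u/(530 + u))
C(k) = 1/(k + 1/(19 + k))
√(C(D(21, 32)) + I(-119)) = √((19 + 36)/(1 + 36*(19 + 36)) + 2*(-1060 - 1*(-119))/(530 - 119)) = √(55/(1 + 36*55) + 2*(-1060 + 119)/411) = √(55/(1 + 1980) + 2*(1/411)*(-941)) = √(55/1981 - 1882/411) = √(-3705637/814191) = I*√3017096294667/814191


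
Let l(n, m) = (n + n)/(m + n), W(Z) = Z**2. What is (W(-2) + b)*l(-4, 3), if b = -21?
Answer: -136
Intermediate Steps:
l(n, m) = 2*n/(m + n) (l(n, m) = (2*n)/(m + n) = 2*n/(m + n))
(W(-2) + b)*l(-4, 3) = ((-2)**2 - 21)*(2*(-4)/(3 - 4)) = (4 - 21)*(2*(-4)/(-1)) = -34*(-4)*(-1) = -17*8 = -136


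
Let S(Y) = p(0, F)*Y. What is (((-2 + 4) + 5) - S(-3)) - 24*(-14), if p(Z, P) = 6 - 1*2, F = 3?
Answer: 355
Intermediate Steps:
p(Z, P) = 4 (p(Z, P) = 6 - 2 = 4)
S(Y) = 4*Y
(((-2 + 4) + 5) - S(-3)) - 24*(-14) = (((-2 + 4) + 5) - 4*(-3)) - 24*(-14) = ((2 + 5) - 1*(-12)) + 336 = (7 + 12) + 336 = 19 + 336 = 355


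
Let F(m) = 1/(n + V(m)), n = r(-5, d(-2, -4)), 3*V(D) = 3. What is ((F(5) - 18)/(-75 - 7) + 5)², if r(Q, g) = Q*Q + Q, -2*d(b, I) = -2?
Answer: 80766169/2965284 ≈ 27.237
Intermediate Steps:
d(b, I) = 1 (d(b, I) = -½*(-2) = 1)
V(D) = 1 (V(D) = (⅓)*3 = 1)
r(Q, g) = Q + Q² (r(Q, g) = Q² + Q = Q + Q²)
n = 20 (n = -5*(1 - 5) = -5*(-4) = 20)
F(m) = 1/21 (F(m) = 1/(20 + 1) = 1/21)
((F(5) - 18)/(-75 - 7) + 5)² = ((1/21 - 18)/(-75 - 7) + 5)² = (-377/21/(-82) + 5)² = (-377/21*(-1/82) + 5)² = (377/1722 + 5)² = (8987/1722)² = 80766169/2965284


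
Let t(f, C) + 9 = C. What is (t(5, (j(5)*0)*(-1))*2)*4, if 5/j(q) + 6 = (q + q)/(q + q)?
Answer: -72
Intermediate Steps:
j(q) = -1 (j(q) = 5/(-6 + (q + q)/(q + q)) = 5/(-6 + (2*q)/((2*q))) = 5/(-6 + (2*q)*(1/(2*q))) = 5/(-6 + 1) = 5/(-5) = 5*(-1/5) = -1)
t(f, C) = -9 + C
(t(5, (j(5)*0)*(-1))*2)*4 = ((-9 - 1*0*(-1))*2)*4 = ((-9 + 0*(-1))*2)*4 = ((-9 + 0)*2)*4 = -9*2*4 = -18*4 = -72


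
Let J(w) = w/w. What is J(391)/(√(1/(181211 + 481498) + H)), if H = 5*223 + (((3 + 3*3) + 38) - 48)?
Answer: √490567655929386/740245954 ≈ 0.029921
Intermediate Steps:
J(w) = 1
H = 1117 (H = 1115 + (((3 + 9) + 38) - 48) = 1115 + ((12 + 38) - 48) = 1115 + (50 - 48) = 1115 + 2 = 1117)
J(391)/(√(1/(181211 + 481498) + H)) = 1/√(1/(181211 + 481498) + 1117) = 1/√(1/662709 + 1117) = 1/√(740245954/662709) = 1/(√490567655929386/662709) = 1*(√490567655929386/740245954) = √490567655929386/740245954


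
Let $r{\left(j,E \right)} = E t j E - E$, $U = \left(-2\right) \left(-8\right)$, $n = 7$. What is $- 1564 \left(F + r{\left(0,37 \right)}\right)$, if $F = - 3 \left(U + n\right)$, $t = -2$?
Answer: $165784$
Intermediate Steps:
$U = 16$
$r{\left(j,E \right)} = - E - 2 j E^{2}$ ($r{\left(j,E \right)} = E - 2 j E - E = E \left(- 2 E j\right) - E = - 2 j E^{2} - E = - E - 2 j E^{2}$)
$F = -69$ ($F = - 3 \left(16 + 7\right) = \left(-3\right) 23 = -69$)
$- 1564 \left(F + r{\left(0,37 \right)}\right) = - 1564 \left(-69 + 37 \left(-1 - 74 \cdot 0\right)\right) = - 1564 \left(-69 + 37 \left(-1 + 0\right)\right) = - 1564 \left(-69 + 37 \left(-1\right)\right) = - 1564 \left(-69 - 37\right) = \left(-1564\right) \left(-106\right) = 165784$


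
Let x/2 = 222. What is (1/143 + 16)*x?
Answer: 1016316/143 ≈ 7107.1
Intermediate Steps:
x = 444 (x = 2*222 = 444)
(1/143 + 16)*x = (1/143 + 16)*444 = (2289/143)*444 = 1016316/143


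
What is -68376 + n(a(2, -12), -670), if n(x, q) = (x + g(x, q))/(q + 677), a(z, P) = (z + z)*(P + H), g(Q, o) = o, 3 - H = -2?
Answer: -479330/7 ≈ -68476.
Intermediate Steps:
H = 5 (H = 3 - 1*(-2) = 3 + 2 = 5)
a(z, P) = 2*z*(5 + P) (a(z, P) = (z + z)*(P + 5) = (2*z)*(5 + P) = 2*z*(5 + P))
n(x, q) = (q + x)/(677 + q) (n(x, q) = (x + q)/(q + 677) = (q + x)/(677 + q))
-68376 + n(a(2, -12), -670) = -68376 + (-670 + 2*2*(5 - 12))/(677 - 670) = -68376 + (-670 + 2*2*(-7))/7 = -68376 + (-670 - 28)/7 = -68376 + (⅐)*(-698) = -68376 - 698/7 = -479330/7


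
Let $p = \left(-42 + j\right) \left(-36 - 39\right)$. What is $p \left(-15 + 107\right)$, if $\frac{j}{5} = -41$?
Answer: $1704300$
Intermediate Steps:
$j = -205$ ($j = 5 \left(-41\right) = -205$)
$p = 18525$ ($p = \left(-42 - 205\right) \left(-36 - 39\right) = \left(-247\right) \left(-75\right) = 18525$)
$p \left(-15 + 107\right) = 18525 \left(-15 + 107\right) = 18525 \cdot 92 = 1704300$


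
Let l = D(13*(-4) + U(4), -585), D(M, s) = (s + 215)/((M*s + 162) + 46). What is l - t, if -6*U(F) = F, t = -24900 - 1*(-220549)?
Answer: -3034320526/15509 ≈ -1.9565e+5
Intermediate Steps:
t = 195649 (t = -24900 + 220549 = 195649)
U(F) = -F/6
D(M, s) = (215 + s)/(208 + M*s) (D(M, s) = (215 + s)/((162 + M*s) + 46) = (215 + s)/(208 + M*s))
l = -185/15509 (l = (215 - 585)/(208 + (13*(-4) - 1/6*4)*(-585)) = -370/(208 + (-52 - 2/3)*(-585)) = -370/(208 - 158/3*(-585)) = -370/(208 + 30810) = -370/31018 = (1/31018)*(-370) = -185/15509 ≈ -0.011929)
l - t = -185/15509 - 1*195649 = -185/15509 - 195649 = -3034320526/15509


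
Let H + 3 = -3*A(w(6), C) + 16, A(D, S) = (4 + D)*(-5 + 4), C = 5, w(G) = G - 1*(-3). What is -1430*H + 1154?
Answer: -73206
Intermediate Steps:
w(G) = 3 + G (w(G) = G + 3 = 3 + G)
A(D, S) = -4 - D (A(D, S) = (4 + D)*(-1) = -4 - D)
H = 52 (H = -3 + (-3*(-4 - (3 + 6)) + 16) = -3 + (-3*(-4 - 1*9) + 16) = -3 + (-3*(-4 - 9) + 16) = -3 + (-3*(-13) + 16) = -3 + (39 + 16) = -3 + 55 = 52)
-1430*H + 1154 = -1430*52 + 1154 = -74360 + 1154 = -73206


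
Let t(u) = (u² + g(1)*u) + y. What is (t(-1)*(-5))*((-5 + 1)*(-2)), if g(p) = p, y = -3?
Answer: 120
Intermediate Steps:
t(u) = -3 + u + u² (t(u) = (u² + 1*u) - 3 = (u² + u) - 3 = (u + u²) - 3 = -3 + u + u²)
(t(-1)*(-5))*((-5 + 1)*(-2)) = ((-3 - 1 + (-1)²)*(-5))*((-5 + 1)*(-2)) = ((-3 - 1 + 1)*(-5))*(-4*(-2)) = -3*(-5)*8 = 15*8 = 120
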